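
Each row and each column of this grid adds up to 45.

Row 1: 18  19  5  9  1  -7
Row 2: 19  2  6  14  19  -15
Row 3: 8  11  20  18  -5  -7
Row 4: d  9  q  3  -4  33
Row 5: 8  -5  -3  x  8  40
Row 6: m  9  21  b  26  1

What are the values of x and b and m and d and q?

x = -3, b = 4, m = -16, d = 8, q = -4

The known cells in row 5 total 48, leaving 45 − 48 = -3 for the blank.
The known cells in column 4 total 41, leaving 45 − 41 = 4 for the blank.
The known cells in row 6 total 61, leaving 45 − 61 = -16 for the blank.
The known cells in column 1 total 37, leaving 45 − 37 = 8 for the blank.
The known cells in row 4 total 49, leaving 45 − 49 = -4 for the blank.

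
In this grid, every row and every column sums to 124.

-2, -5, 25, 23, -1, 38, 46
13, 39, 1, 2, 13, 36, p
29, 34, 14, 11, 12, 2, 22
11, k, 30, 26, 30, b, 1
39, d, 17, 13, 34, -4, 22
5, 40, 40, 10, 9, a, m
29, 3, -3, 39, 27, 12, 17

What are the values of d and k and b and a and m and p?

The known cells in row 2 total 104, leaving 124 − 104 = 20 for the blank.
The known cells in column 7 total 128, leaving 124 − 128 = -4 for the blank.
The known cells in row 6 total 100, leaving 124 − 100 = 24 for the blank.
The known cells in row 5 total 121, leaving 124 − 121 = 3 for the blank.
The known cells in column 2 total 114, leaving 124 − 114 = 10 for the blank.
The known cells in row 4 total 108, leaving 124 − 108 = 16 for the blank.

d = 3, k = 10, b = 16, a = 24, m = -4, p = 20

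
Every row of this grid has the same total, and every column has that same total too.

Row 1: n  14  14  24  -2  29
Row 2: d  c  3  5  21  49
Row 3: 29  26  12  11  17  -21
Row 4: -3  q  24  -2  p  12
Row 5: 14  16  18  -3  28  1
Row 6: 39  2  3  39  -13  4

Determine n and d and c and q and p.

Rows 3 and 5 both sum to 74, so that's the common total.
Column 5 has -2 + 21 + 17 + 28 − 13 = 51; the blank must be 74 − 51 = 23.
Row 1 has 14 + 14 + 24 − 2 + 29 = 79; the blank must be 74 − 79 = -5.
Row 4 has -3 + 24 − 2 + 23 + 12 = 54; the blank must be 74 − 54 = 20.
Column 2 has 14 + 26 + 20 + 16 + 2 = 78; the blank must be 74 − 78 = -4.
Row 2 has -4 + 3 + 5 + 21 + 49 = 74; the blank must be 74 − 74 = 0.

n = -5, d = 0, c = -4, q = 20, p = 23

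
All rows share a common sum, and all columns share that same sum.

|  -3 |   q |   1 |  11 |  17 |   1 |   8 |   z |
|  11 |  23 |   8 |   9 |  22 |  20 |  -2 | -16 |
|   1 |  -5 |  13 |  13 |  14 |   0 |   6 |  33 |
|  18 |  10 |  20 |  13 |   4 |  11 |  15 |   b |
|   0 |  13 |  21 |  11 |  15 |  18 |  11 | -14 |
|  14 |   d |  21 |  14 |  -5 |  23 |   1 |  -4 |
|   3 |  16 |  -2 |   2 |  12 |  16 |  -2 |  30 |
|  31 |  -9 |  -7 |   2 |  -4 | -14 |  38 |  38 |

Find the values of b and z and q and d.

b = -16, z = 24, q = 16, d = 11

Rows 2 and 3 both sum to 75, so that's the common total.
Row 4 has 18 + 10 + 20 + 13 + 4 + 11 + 15 = 91; the blank must be 75 − 91 = -16.
Column 8 has -16 + 33 − 16 − 14 − 4 + 30 + 38 = 51; the blank must be 75 − 51 = 24.
Row 6 has 14 + 21 + 14 − 5 + 23 + 1 − 4 = 64; the blank must be 75 − 64 = 11.
Row 1 has -3 + 1 + 11 + 17 + 1 + 8 + 24 = 59; the blank must be 75 − 59 = 16.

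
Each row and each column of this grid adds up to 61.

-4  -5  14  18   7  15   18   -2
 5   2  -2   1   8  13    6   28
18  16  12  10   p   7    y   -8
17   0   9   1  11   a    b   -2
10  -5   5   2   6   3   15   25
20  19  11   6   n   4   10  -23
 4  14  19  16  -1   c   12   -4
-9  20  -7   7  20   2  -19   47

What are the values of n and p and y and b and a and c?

n = 14, p = -4, y = 10, b = 9, a = 16, c = 1

Row 7 has 4 + 14 + 19 + 16 − 1 + 12 − 4 = 60; the blank must be 61 − 60 = 1.
Row 6 has 20 + 19 + 11 + 6 + 4 + 10 − 23 = 47; the blank must be 61 − 47 = 14.
Column 5 has 7 + 8 + 11 + 6 + 14 − 1 + 20 = 65; the blank must be 61 − 65 = -4.
Row 3 has 18 + 16 + 12 + 10 − 4 + 7 − 8 = 51; the blank must be 61 − 51 = 10.
Column 7 has 18 + 6 + 10 + 15 + 10 + 12 − 19 = 52; the blank must be 61 − 52 = 9.
Row 4 has 17 + 0 + 9 + 1 + 11 + 9 − 2 = 45; the blank must be 61 − 45 = 16.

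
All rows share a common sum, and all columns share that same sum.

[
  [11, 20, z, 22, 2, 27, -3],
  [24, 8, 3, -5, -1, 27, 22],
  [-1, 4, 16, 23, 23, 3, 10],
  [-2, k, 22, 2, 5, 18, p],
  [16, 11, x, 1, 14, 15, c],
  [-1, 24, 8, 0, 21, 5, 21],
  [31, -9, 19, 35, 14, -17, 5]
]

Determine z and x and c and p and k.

z = -1, x = 11, c = 10, p = 13, k = 20

Rows 2 and 3 both sum to 78, so that's the common total.
Column 2: 20 + 8 + 4 + 11 + 24 − 9 = 58, so its missing entry is 78 − 58 = 20.
Row 1: 11 + 20 + 22 + 2 + 27 − 3 = 79, so its missing entry is 78 − 79 = -1.
Column 3: -1 + 3 + 16 + 22 + 8 + 19 = 67, so its missing entry is 78 − 67 = 11.
Row 5: 16 + 11 + 11 + 1 + 14 + 15 = 68, so its missing entry is 78 − 68 = 10.
Row 4: -2 + 20 + 22 + 2 + 5 + 18 = 65, so its missing entry is 78 − 65 = 13.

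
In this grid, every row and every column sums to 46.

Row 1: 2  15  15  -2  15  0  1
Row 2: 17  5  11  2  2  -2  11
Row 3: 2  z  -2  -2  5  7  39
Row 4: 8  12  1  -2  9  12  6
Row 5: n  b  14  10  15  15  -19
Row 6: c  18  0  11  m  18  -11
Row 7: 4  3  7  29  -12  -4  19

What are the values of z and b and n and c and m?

The known cells in row 3 total 49, leaving 46 − 49 = -3 for the blank.
The known cells in column 5 total 34, leaving 46 − 34 = 12 for the blank.
The known cells in row 6 total 48, leaving 46 − 48 = -2 for the blank.
The known cells in column 1 total 31, leaving 46 − 31 = 15 for the blank.
The known cells in row 5 total 50, leaving 46 − 50 = -4 for the blank.

z = -3, b = -4, n = 15, c = -2, m = 12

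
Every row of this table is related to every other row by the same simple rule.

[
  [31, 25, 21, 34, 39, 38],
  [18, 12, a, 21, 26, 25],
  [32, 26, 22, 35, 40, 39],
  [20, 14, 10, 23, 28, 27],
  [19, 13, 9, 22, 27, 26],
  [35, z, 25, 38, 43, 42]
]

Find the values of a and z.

a = 8, z = 29

The difference between any two rows is the same in every column — this is an addition table with the headers hidden.
Row 2 minus row 1 is 26 − 39 = -13, so its entry in column 3 is 21 + (-13) = 8.
Row 6 minus row 1 is 43 − 39 = 4, so its entry in column 2 is 25 + 4 = 29.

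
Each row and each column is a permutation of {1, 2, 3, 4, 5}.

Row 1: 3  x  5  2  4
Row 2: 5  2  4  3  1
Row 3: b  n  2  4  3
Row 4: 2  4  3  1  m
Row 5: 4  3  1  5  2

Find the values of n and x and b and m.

n = 5, x = 1, b = 1, m = 5

At (row 1, col 2): row 1 already has {2, 3, 4, 5}, so the value is 1.
At (row 3, col 1): column 1 already has {2, 3, 4, 5}, so the value is 1.
Cell (3,2): row 3 already has {1, 2, 3, 4} → 5.
For row 4, column 5: row 4 already has {1, 2, 3, 4}; that leaves 5.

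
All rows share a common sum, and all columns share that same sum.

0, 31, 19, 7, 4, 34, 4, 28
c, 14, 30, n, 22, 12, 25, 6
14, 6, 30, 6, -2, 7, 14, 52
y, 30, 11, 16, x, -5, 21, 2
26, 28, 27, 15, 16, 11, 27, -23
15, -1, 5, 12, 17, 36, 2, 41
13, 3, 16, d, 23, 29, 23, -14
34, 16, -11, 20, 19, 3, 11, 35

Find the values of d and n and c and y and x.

d = 34, n = 17, c = 1, y = 24, x = 28

Rows 1 and 3 both sum to 127, so that's the common total.
Column 5: 4 + 22 − 2 + 16 + 17 + 23 + 19 = 99, so its missing entry is 127 − 99 = 28.
Row 4: 30 + 11 + 16 + 28 − 5 + 21 + 2 = 103, so its missing entry is 127 − 103 = 24.
Column 1: 0 + 14 + 24 + 26 + 15 + 13 + 34 = 126, so its missing entry is 127 − 126 = 1.
Row 7: 13 + 3 + 16 + 23 + 29 + 23 − 14 = 93, so its missing entry is 127 − 93 = 34.
Row 2: 1 + 14 + 30 + 22 + 12 + 25 + 6 = 110, so its missing entry is 127 − 110 = 17.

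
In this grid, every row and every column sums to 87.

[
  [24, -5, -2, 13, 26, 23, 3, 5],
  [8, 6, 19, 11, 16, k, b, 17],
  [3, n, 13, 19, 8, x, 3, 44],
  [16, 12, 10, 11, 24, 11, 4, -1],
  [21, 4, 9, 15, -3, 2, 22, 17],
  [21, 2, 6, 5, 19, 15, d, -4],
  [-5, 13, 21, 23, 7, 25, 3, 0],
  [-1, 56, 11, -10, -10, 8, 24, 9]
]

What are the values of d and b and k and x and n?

Column 2: -5 + 6 + 12 + 4 + 2 + 13 + 56 = 88, so its missing entry is 87 − 88 = -1.
Row 6: 21 + 2 + 6 + 5 + 19 + 15 − 4 = 64, so its missing entry is 87 − 64 = 23.
Column 7: 3 + 3 + 4 + 22 + 23 + 3 + 24 = 82, so its missing entry is 87 − 82 = 5.
Row 2: 8 + 6 + 19 + 11 + 16 + 5 + 17 = 82, so its missing entry is 87 − 82 = 5.
Row 3: 3 − 1 + 13 + 19 + 8 + 3 + 44 = 89, so its missing entry is 87 − 89 = -2.

d = 23, b = 5, k = 5, x = -2, n = -1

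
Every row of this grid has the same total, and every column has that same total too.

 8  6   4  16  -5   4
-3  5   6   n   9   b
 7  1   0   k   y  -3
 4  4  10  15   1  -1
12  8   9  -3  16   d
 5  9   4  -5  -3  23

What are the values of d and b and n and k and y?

Rows 1 and 4 both sum to 33, so that's the common total.
The known cells in column 5 total 18, leaving 33 − 18 = 15 for the blank.
The known cells in row 3 total 20, leaving 33 − 20 = 13 for the blank.
The known cells in row 5 total 42, leaving 33 − 42 = -9 for the blank.
The known cells in column 6 total 14, leaving 33 − 14 = 19 for the blank.
The known cells in row 2 total 36, leaving 33 − 36 = -3 for the blank.

d = -9, b = 19, n = -3, k = 13, y = 15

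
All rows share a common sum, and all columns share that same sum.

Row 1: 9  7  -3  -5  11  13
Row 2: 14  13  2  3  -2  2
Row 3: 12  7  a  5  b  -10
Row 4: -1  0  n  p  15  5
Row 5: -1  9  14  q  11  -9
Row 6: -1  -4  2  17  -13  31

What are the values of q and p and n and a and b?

Rows 1 and 2 both sum to 32, so that's the common total.
Column 5 has 11 − 2 + 15 + 11 − 13 = 22; the blank must be 32 − 22 = 10.
Row 5 has -1 + 9 + 14 + 11 − 9 = 24; the blank must be 32 − 24 = 8.
Column 4 has -5 + 3 + 5 + 8 + 17 = 28; the blank must be 32 − 28 = 4.
Row 3 has 12 + 7 + 5 + 10 − 10 = 24; the blank must be 32 − 24 = 8.
Row 4 has -1 + 0 + 4 + 15 + 5 = 23; the blank must be 32 − 23 = 9.

q = 8, p = 4, n = 9, a = 8, b = 10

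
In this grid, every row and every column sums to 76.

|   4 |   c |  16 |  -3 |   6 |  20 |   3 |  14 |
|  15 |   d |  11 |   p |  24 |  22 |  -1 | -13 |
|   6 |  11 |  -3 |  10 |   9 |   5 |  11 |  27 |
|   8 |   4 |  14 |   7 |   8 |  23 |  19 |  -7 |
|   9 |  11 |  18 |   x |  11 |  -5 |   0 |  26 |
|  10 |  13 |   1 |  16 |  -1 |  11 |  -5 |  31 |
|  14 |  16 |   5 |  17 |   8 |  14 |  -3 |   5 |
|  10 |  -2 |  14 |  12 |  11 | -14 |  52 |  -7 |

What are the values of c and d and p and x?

c = 16, d = 7, p = 11, x = 6

Row 1: 4 + 16 − 3 + 6 + 20 + 3 + 14 = 60, so its missing entry is 76 − 60 = 16.
Column 2: 16 + 11 + 4 + 11 + 13 + 16 − 2 = 69, so its missing entry is 76 − 69 = 7.
Row 2: 15 + 7 + 11 + 24 + 22 − 1 − 13 = 65, so its missing entry is 76 − 65 = 11.
Row 5: 9 + 11 + 18 + 11 − 5 + 0 + 26 = 70, so its missing entry is 76 − 70 = 6.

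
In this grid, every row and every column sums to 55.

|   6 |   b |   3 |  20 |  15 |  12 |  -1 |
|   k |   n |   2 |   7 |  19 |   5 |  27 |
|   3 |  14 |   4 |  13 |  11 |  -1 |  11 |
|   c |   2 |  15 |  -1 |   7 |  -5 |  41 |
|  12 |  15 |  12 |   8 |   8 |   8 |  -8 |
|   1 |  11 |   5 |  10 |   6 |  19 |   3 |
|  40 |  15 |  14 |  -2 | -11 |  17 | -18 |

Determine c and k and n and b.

Row 1: 6 + 3 + 20 + 15 + 12 − 1 = 55, so its missing entry is 55 − 55 = 0.
Column 2: 0 + 14 + 2 + 15 + 11 + 15 = 57, so its missing entry is 55 − 57 = -2.
Row 2: -2 + 2 + 7 + 19 + 5 + 27 = 58, so its missing entry is 55 − 58 = -3.
Row 4: 2 + 15 − 1 + 7 − 5 + 41 = 59, so its missing entry is 55 − 59 = -4.

c = -4, k = -3, n = -2, b = 0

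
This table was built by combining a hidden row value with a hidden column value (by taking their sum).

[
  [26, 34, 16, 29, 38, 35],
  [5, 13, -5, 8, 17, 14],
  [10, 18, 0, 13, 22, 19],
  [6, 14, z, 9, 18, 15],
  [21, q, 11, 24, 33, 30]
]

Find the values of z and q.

z = -4, q = 29

The difference between any two rows is the same in every column — this is an addition table with the headers hidden.
Row 4 minus row 1 is 15 − 35 = -20, so its entry in column 3 is 16 + (-20) = -4.
Row 5 minus row 1 is 30 − 35 = -5, so its entry in column 2 is 34 + (-5) = 29.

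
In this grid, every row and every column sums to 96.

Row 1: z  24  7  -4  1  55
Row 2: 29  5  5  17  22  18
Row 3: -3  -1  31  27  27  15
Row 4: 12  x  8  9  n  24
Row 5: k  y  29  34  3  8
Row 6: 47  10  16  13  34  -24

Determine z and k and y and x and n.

z = 13, k = -2, y = 24, x = 34, n = 9

Column 5 has 1 + 22 + 27 + 3 + 34 = 87; the blank must be 96 − 87 = 9.
Row 1 has 24 + 7 − 4 + 1 + 55 = 83; the blank must be 96 − 83 = 13.
Column 1 has 13 + 29 − 3 + 12 + 47 = 98; the blank must be 96 − 98 = -2.
Row 4 has 12 + 8 + 9 + 9 + 24 = 62; the blank must be 96 − 62 = 34.
Row 5 has -2 + 29 + 34 + 3 + 8 = 72; the blank must be 96 − 72 = 24.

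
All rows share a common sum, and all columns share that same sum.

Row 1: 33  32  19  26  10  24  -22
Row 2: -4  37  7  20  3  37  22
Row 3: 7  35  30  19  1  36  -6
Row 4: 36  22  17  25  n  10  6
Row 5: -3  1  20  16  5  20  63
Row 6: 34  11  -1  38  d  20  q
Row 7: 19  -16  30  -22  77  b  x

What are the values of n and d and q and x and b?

Rows 1 and 2 both sum to 122, so that's the common total.
Row 4 has 36 + 22 + 17 + 25 + 10 + 6 = 116; the blank must be 122 − 116 = 6.
Column 6 has 24 + 37 + 36 + 10 + 20 + 20 = 147; the blank must be 122 − 147 = -25.
Column 5 has 10 + 3 + 1 + 6 + 5 + 77 = 102; the blank must be 122 − 102 = 20.
Row 6 has 34 + 11 − 1 + 38 + 20 + 20 = 122; the blank must be 122 − 122 = 0.
Row 7 has 19 − 16 + 30 − 22 + 77 − 25 = 63; the blank must be 122 − 63 = 59.

n = 6, d = 20, q = 0, x = 59, b = -25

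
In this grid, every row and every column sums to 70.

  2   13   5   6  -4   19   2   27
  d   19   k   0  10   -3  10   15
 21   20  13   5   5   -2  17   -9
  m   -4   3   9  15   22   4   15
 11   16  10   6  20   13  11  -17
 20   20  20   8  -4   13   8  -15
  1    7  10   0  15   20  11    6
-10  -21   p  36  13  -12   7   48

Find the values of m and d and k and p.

Row 8 has -10 − 21 + 36 + 13 − 12 + 7 + 48 = 61; the blank must be 70 − 61 = 9.
Column 3 has 5 + 13 + 3 + 10 + 20 + 10 + 9 = 70; the blank must be 70 − 70 = 0.
Row 2 has 19 + 0 + 0 + 10 − 3 + 10 + 15 = 51; the blank must be 70 − 51 = 19.
Row 4 has -4 + 3 + 9 + 15 + 22 + 4 + 15 = 64; the blank must be 70 − 64 = 6.

m = 6, d = 19, k = 0, p = 9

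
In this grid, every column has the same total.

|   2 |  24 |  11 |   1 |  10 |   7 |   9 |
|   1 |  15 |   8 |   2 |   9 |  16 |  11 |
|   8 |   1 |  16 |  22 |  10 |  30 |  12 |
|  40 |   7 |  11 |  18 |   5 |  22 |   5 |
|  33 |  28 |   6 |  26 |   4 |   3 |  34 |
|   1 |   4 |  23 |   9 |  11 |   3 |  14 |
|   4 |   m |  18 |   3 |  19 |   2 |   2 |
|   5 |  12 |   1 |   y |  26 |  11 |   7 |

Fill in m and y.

m = 3, y = 13

Column 1 sums to 94 and so does column 7; that's the common total.
In column 2 the known cells total 91, leaving 94 − 91 = 3.
In column 4 the known cells total 81, leaving 94 − 81 = 13.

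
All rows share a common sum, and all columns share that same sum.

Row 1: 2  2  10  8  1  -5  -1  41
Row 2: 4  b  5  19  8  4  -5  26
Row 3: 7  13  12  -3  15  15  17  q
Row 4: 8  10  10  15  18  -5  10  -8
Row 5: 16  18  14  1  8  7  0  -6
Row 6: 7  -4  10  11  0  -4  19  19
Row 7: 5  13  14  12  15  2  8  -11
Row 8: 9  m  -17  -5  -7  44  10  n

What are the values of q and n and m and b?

Rows 1 and 4 both sum to 58, so that's the common total.
Row 2 has 4 + 5 + 19 + 8 + 4 − 5 + 26 = 61; the blank must be 58 − 61 = -3.
Column 2 has 2 − 3 + 13 + 10 + 18 − 4 + 13 = 49; the blank must be 58 − 49 = 9.
Row 8 has 9 + 9 − 17 − 5 − 7 + 44 + 10 = 43; the blank must be 58 − 43 = 15.
Row 3 has 7 + 13 + 12 − 3 + 15 + 15 + 17 = 76; the blank must be 58 − 76 = -18.

q = -18, n = 15, m = 9, b = -3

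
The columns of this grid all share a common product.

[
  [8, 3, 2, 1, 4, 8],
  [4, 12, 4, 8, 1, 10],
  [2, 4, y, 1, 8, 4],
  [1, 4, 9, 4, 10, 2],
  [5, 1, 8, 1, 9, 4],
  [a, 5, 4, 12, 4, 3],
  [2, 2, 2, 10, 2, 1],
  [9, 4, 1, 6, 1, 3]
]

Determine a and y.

a = 4, y = 5

Columns 2 and 5 each multiply to 23040, so every column has product 23040.
Column 1: 8×4×2×1×5×2×9 = 5760, so the missing entry is 23040 ÷ 5760 = 4.
Column 3: 2×4×9×8×4×2×1 = 4608, so the missing entry is 23040 ÷ 4608 = 5.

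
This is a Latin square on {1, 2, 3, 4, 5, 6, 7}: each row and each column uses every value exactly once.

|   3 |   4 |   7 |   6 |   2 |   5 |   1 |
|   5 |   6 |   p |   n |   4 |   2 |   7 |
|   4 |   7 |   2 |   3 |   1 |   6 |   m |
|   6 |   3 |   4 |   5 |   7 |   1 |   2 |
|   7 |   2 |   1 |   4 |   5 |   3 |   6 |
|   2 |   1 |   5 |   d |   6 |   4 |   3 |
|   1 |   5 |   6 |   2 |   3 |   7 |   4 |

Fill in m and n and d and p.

Cell (6,4): row 6 already has {1, 2, 3, 4, 5, 6} → 7.
For row 2, column 4: column 4 already has {2, 3, 4, 5, 6, 7}; that leaves 1.
Cell (2,3): row 2 already has {1, 2, 4, 5, 6, 7} → 3.
Cell (3,7): row 3 already has {1, 2, 3, 4, 6, 7} → 5.

m = 5, n = 1, d = 7, p = 3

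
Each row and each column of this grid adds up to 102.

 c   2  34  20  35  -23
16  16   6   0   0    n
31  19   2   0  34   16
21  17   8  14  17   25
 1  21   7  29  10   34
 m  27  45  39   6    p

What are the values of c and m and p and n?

Row 2 has 16 + 16 + 6 + 0 + 0 = 38; the blank must be 102 − 38 = 64.
Column 6 has -23 + 64 + 16 + 25 + 34 = 116; the blank must be 102 − 116 = -14.
Row 6 has 27 + 45 + 39 + 6 − 14 = 103; the blank must be 102 − 103 = -1.
Row 1 has 2 + 34 + 20 + 35 − 23 = 68; the blank must be 102 − 68 = 34.

c = 34, m = -1, p = -14, n = 64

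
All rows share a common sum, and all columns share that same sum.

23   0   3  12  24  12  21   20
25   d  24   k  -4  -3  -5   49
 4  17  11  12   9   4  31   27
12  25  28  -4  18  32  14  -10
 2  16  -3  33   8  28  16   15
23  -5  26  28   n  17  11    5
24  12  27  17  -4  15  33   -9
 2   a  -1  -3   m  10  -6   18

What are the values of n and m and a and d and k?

Rows 1 and 3 both sum to 115, so that's the common total.
The known cells in row 6 total 105, leaving 115 − 105 = 10 for the blank.
The known cells in column 5 total 61, leaving 115 − 61 = 54 for the blank.
The known cells in row 8 total 74, leaving 115 − 74 = 41 for the blank.
The known cells in column 2 total 106, leaving 115 − 106 = 9 for the blank.
The known cells in row 2 total 95, leaving 115 − 95 = 20 for the blank.

n = 10, m = 54, a = 41, d = 9, k = 20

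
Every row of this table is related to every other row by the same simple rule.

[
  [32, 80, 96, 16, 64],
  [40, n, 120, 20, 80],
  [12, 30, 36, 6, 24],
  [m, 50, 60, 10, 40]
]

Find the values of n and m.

n = 100, m = 20

Each row is a constant multiple of every other row — this is a multiplication table with the headers hidden.
Row 2 is 20/16 = 5/4 times row 1, so its entry in column 2 is 80 × 5/4 = 100.
Row 4 is 10/16 = 5/8 times row 1, so its entry in column 1 is 32 × 5/8 = 20.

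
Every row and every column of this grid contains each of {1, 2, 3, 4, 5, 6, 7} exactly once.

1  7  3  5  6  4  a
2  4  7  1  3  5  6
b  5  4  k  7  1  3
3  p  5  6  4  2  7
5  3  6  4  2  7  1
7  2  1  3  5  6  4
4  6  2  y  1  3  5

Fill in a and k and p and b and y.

a = 2, k = 2, p = 1, b = 6, y = 7

Cell (4,2): row 4 already has {2, 3, 4, 5, 6, 7} → 1.
For row 3, column 1: column 1 already has {1, 2, 3, 4, 5, 7}; that leaves 6.
At (row 1, col 7): row 1 already has {1, 3, 4, 5, 6, 7}, so the value is 2.
For row 3, column 4: row 3 already has {1, 3, 4, 5, 6, 7}; that leaves 2.
For row 7, column 4: row 7 already has {1, 2, 3, 4, 5, 6}; that leaves 7.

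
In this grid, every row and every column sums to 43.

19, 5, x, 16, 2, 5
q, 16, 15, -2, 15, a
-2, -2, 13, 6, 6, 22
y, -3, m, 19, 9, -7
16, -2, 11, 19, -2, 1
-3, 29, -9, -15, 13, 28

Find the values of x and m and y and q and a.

Column 6: 5 + 22 − 7 + 1 + 28 = 49, so its missing entry is 43 − 49 = -6.
Row 1: 19 + 5 + 16 + 2 + 5 = 47, so its missing entry is 43 − 47 = -4.
Row 2: 16 + 15 − 2 + 15 − 6 = 38, so its missing entry is 43 − 38 = 5.
Column 1: 19 + 5 − 2 + 16 − 3 = 35, so its missing entry is 43 − 35 = 8.
Row 4: 8 − 3 + 19 + 9 − 7 = 26, so its missing entry is 43 − 26 = 17.

x = -4, m = 17, y = 8, q = 5, a = -6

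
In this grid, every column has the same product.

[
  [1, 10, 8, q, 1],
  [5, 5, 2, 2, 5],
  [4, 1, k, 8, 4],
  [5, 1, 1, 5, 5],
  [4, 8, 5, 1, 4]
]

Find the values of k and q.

k = 5, q = 5

Columns 1 and 5 each multiply to 400, so every column has product 400.
Column 3: 8×2×1×5 = 80, so the missing entry is 400 ÷ 80 = 5.
Column 4: 2×8×5×1 = 80, so the missing entry is 400 ÷ 80 = 5.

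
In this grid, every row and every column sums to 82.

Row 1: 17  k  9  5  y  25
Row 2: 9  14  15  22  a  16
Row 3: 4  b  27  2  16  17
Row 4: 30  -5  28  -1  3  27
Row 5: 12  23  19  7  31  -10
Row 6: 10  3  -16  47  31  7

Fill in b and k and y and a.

Row 3 has 4 + 27 + 2 + 16 + 17 = 66; the blank must be 82 − 66 = 16.
Column 2 has 14 + 16 − 5 + 23 + 3 = 51; the blank must be 82 − 51 = 31.
Row 1 has 17 + 31 + 9 + 5 + 25 = 87; the blank must be 82 − 87 = -5.
Row 2 has 9 + 14 + 15 + 22 + 16 = 76; the blank must be 82 − 76 = 6.

b = 16, k = 31, y = -5, a = 6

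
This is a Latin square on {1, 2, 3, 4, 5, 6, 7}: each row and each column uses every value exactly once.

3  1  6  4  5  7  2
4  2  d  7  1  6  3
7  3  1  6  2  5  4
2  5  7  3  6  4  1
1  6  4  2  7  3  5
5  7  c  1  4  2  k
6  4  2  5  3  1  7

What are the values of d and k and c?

d = 5, k = 6, c = 3

Cell (2,3): row 2 already has {1, 2, 3, 4, 6, 7} → 5.
At (row 6, col 7): column 7 already has {1, 2, 3, 4, 5, 7}, so the value is 6.
Cell (6,3): row 6 already has {1, 2, 4, 5, 6, 7} → 3.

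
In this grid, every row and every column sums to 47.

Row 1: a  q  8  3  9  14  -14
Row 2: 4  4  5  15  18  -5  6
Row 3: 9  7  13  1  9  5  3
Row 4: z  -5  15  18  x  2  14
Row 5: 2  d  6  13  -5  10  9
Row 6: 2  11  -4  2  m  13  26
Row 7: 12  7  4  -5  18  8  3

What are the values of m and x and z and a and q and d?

m = -3, x = 1, z = 2, a = 16, q = 11, d = 12

The known cells in row 6 total 50, leaving 47 − 50 = -3 for the blank.
The known cells in column 5 total 46, leaving 47 − 46 = 1 for the blank.
The known cells in row 4 total 45, leaving 47 − 45 = 2 for the blank.
The known cells in column 1 total 31, leaving 47 − 31 = 16 for the blank.
The known cells in row 1 total 36, leaving 47 − 36 = 11 for the blank.
The known cells in row 5 total 35, leaving 47 − 35 = 12 for the blank.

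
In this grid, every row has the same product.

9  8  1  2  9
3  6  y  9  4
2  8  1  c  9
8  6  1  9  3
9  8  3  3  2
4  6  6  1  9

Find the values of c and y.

Rows 1 and 4 each multiply to 1296, so every row has product 1296.
Row 3: 2×8×1×9 = 144, so the missing entry is 1296 ÷ 144 = 9.
Row 2: 3×6×9×4 = 648, so the missing entry is 1296 ÷ 648 = 2.

c = 9, y = 2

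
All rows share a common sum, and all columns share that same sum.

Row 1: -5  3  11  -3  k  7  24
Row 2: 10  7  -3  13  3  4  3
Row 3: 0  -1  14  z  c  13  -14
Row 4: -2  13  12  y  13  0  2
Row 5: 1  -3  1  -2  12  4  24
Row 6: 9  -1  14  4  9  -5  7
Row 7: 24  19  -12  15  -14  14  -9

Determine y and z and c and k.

y = -1, z = 11, c = 14, k = 0

Rows 2 and 5 both sum to 37, so that's the common total.
Row 4 has -2 + 13 + 12 + 13 + 0 + 2 = 38; the blank must be 37 − 38 = -1.
Column 4 has -3 + 13 − 1 − 2 + 4 + 15 = 26; the blank must be 37 − 26 = 11.
Row 3 has 0 − 1 + 14 + 11 + 13 − 14 = 23; the blank must be 37 − 23 = 14.
Row 1 has -5 + 3 + 11 − 3 + 7 + 24 = 37; the blank must be 37 − 37 = 0.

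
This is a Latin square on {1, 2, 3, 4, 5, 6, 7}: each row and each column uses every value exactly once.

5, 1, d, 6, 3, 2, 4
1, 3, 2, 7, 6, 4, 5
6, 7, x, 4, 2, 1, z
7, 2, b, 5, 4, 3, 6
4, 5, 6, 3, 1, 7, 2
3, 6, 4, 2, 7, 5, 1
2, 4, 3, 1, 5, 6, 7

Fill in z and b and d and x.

Cell (1,3): row 1 already has {1, 2, 3, 4, 5, 6} → 7.
Cell (3,7): column 7 already has {1, 2, 4, 5, 6, 7} → 3.
Cell (4,3): row 4 already has {2, 3, 4, 5, 6, 7} → 1.
For row 3, column 3: row 3 already has {1, 2, 3, 4, 6, 7}; that leaves 5.

z = 3, b = 1, d = 7, x = 5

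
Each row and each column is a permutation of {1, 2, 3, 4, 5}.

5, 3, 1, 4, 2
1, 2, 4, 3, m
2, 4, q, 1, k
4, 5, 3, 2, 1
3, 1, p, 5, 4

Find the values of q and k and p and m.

q = 5, k = 3, p = 2, m = 5

At (row 2, col 5): row 2 already has {1, 2, 3, 4}, so the value is 5.
Cell (3,5): column 5 already has {1, 2, 4, 5} → 3.
Cell (5,3): row 5 already has {1, 3, 4, 5} → 2.
At (row 3, col 3): row 3 already has {1, 2, 3, 4}, so the value is 5.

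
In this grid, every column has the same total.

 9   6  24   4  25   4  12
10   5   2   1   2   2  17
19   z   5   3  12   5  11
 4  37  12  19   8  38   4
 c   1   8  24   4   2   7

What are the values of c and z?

Columns 3 and 6 both add up to 51, so every column sums to 51.
Column 1: 9 + 10 + 19 + 4 = 42, so the missing entry is 51 − 42 = 9.
Column 2: 6 + 5 + 37 + 1 = 49, so the missing entry is 51 − 49 = 2.

c = 9, z = 2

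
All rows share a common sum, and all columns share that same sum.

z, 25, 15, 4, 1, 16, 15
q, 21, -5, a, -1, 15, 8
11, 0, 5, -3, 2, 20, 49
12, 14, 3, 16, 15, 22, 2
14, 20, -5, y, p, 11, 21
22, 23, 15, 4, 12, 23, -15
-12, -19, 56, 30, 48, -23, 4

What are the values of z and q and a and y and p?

Rows 3 and 4 both sum to 84, so that's the common total.
The known cells in column 5 total 77, leaving 84 − 77 = 7 for the blank.
The known cells in row 5 total 68, leaving 84 − 68 = 16 for the blank.
The known cells in row 1 total 76, leaving 84 − 76 = 8 for the blank.
The known cells in column 1 total 55, leaving 84 − 55 = 29 for the blank.
The known cells in row 2 total 67, leaving 84 − 67 = 17 for the blank.

z = 8, q = 29, a = 17, y = 16, p = 7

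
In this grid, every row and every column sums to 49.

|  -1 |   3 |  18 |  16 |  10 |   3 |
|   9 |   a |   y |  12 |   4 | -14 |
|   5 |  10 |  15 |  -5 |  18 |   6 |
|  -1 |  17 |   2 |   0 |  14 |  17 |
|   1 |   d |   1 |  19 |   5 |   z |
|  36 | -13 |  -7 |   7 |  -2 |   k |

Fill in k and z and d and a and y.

Column 3 has 18 + 15 + 2 + 1 − 7 = 29; the blank must be 49 − 29 = 20.
Row 6 has 36 − 13 − 7 + 7 − 2 = 21; the blank must be 49 − 21 = 28.
Row 2 has 9 + 20 + 12 + 4 − 14 = 31; the blank must be 49 − 31 = 18.
Column 6 has 3 − 14 + 6 + 17 + 28 = 40; the blank must be 49 − 40 = 9.
Row 5 has 1 + 1 + 19 + 5 + 9 = 35; the blank must be 49 − 35 = 14.

k = 28, z = 9, d = 14, a = 18, y = 20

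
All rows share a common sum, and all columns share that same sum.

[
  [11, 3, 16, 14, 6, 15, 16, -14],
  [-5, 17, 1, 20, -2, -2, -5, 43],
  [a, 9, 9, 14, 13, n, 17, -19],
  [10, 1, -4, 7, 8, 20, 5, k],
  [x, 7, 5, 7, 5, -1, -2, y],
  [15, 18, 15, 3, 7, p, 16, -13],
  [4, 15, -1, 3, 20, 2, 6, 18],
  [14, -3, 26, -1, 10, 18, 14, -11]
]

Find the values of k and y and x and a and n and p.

k = 20, y = 43, x = 3, a = 15, n = 9, p = 6

Rows 1 and 2 both sum to 67, so that's the common total.
Row 6 has 15 + 18 + 15 + 3 + 7 + 16 − 13 = 61; the blank must be 67 − 61 = 6.
Row 4 has 10 + 1 − 4 + 7 + 8 + 20 + 5 = 47; the blank must be 67 − 47 = 20.
Column 6 has 15 − 2 + 20 − 1 + 6 + 2 + 18 = 58; the blank must be 67 − 58 = 9.
Row 3 has 9 + 9 + 14 + 13 + 9 + 17 − 19 = 52; the blank must be 67 − 52 = 15.
Column 1 has 11 − 5 + 15 + 10 + 15 + 4 + 14 = 64; the blank must be 67 − 64 = 3.
Row 5 has 3 + 7 + 5 + 7 + 5 − 1 − 2 = 24; the blank must be 67 − 24 = 43.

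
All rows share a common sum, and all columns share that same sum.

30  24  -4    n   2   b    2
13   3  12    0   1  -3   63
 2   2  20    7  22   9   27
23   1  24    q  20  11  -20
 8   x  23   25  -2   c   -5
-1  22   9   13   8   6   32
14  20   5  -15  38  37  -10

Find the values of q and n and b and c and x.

q = 30, n = 29, b = 6, c = 23, x = 17

Rows 2 and 3 both sum to 89, so that's the common total.
Row 4: 23 + 1 + 24 + 20 + 11 − 20 = 59, so its missing entry is 89 − 59 = 30.
Column 4: 0 + 7 + 30 + 25 + 13 − 15 = 60, so its missing entry is 89 − 60 = 29.
Row 1: 30 + 24 − 4 + 29 + 2 + 2 = 83, so its missing entry is 89 − 83 = 6.
Column 6: 6 − 3 + 9 + 11 + 6 + 37 = 66, so its missing entry is 89 − 66 = 23.
Row 5: 8 + 23 + 25 − 2 + 23 − 5 = 72, so its missing entry is 89 − 72 = 17.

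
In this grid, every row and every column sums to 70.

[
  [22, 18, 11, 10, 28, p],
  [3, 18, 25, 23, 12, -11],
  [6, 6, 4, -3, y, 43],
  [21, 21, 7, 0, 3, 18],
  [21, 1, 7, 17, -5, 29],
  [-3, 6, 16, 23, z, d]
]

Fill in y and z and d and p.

Row 3: 6 + 6 + 4 − 3 + 43 = 56, so its missing entry is 70 − 56 = 14.
Column 5: 28 + 12 + 14 + 3 − 5 = 52, so its missing entry is 70 − 52 = 18.
Row 1: 22 + 18 + 11 + 10 + 28 = 89, so its missing entry is 70 − 89 = -19.
Row 6: -3 + 6 + 16 + 23 + 18 = 60, so its missing entry is 70 − 60 = 10.

y = 14, z = 18, d = 10, p = -19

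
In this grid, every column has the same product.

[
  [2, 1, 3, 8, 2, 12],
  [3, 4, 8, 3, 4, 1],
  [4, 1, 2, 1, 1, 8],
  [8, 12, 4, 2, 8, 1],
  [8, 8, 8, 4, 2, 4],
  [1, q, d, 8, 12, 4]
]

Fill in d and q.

Columns 1 and 6 each multiply to 1536, so every column has product 1536.
Column 3: 3×8×2×4×8 = 1536, so the missing entry is 1536 ÷ 1536 = 1.
Column 2: 1×4×1×12×8 = 384, so the missing entry is 1536 ÷ 384 = 4.

d = 1, q = 4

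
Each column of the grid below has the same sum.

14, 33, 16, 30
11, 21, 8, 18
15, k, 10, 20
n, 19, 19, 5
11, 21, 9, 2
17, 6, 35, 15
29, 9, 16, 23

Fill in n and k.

Columns 3 and 4 both add up to 113, so every column sums to 113.
Column 1: 14 + 11 + 15 + 11 + 17 + 29 = 97, so the missing entry is 113 − 97 = 16.
Column 2: 33 + 21 + 19 + 21 + 6 + 9 = 109, so the missing entry is 113 − 109 = 4.

n = 16, k = 4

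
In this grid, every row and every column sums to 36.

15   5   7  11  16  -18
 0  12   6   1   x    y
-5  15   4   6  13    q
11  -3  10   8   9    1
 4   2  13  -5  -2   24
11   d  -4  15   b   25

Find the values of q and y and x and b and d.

Column 2: 5 + 12 + 15 − 3 + 2 = 31, so its missing entry is 36 − 31 = 5.
Row 6: 11 + 5 − 4 + 15 + 25 = 52, so its missing entry is 36 − 52 = -16.
Column 5: 16 + 13 + 9 − 2 − 16 = 20, so its missing entry is 36 − 20 = 16.
Row 2: 0 + 12 + 6 + 1 + 16 = 35, so its missing entry is 36 − 35 = 1.
Row 3: -5 + 15 + 4 + 6 + 13 = 33, so its missing entry is 36 − 33 = 3.

q = 3, y = 1, x = 16, b = -16, d = 5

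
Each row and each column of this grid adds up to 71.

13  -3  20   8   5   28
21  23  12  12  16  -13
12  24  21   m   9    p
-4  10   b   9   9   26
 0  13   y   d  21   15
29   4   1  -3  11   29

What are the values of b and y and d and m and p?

b = 21, y = -4, d = 26, m = 19, p = -14

Row 4 has -4 + 10 + 9 + 9 + 26 = 50; the blank must be 71 − 50 = 21.
Column 3 has 20 + 12 + 21 + 21 + 1 = 75; the blank must be 71 − 75 = -4.
Row 5 has 0 + 13 − 4 + 21 + 15 = 45; the blank must be 71 − 45 = 26.
Column 4 has 8 + 12 + 9 + 26 − 3 = 52; the blank must be 71 − 52 = 19.
Row 3 has 12 + 24 + 21 + 19 + 9 = 85; the blank must be 71 − 85 = -14.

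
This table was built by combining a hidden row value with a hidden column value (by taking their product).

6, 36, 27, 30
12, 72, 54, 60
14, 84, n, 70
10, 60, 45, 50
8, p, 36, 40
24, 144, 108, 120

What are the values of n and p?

Each row is a constant multiple of every other row — this is a multiplication table with the headers hidden.
Row 3 is 14/6 = 7/3 times row 1, so its entry in column 3 is 27 × 7/3 = 63.
Row 5 is 8/6 = 4/3 times row 1, so its entry in column 2 is 36 × 4/3 = 48.

n = 63, p = 48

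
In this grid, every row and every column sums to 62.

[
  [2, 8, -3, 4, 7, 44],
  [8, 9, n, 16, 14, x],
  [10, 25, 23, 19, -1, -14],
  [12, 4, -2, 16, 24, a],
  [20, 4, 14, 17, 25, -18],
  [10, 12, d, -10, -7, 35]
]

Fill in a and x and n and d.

a = 8, x = 7, n = 8, d = 22

Row 6 has 10 + 12 − 10 − 7 + 35 = 40; the blank must be 62 − 40 = 22.
Column 3 has -3 + 23 − 2 + 14 + 22 = 54; the blank must be 62 − 54 = 8.
Row 4 has 12 + 4 − 2 + 16 + 24 = 54; the blank must be 62 − 54 = 8.
Row 2 has 8 + 9 + 8 + 16 + 14 = 55; the blank must be 62 − 55 = 7.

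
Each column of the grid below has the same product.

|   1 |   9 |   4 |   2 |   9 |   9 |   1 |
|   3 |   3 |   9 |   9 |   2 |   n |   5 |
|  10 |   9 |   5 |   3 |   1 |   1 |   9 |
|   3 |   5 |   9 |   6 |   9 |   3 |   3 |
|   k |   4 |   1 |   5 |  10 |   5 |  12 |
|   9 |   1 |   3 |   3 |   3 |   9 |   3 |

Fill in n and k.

n = 4, k = 6

Columns 2 and 5 each multiply to 4860, so every column has product 4860.
Column 6: 9×1×3×5×9 = 1215, so the missing entry is 4860 ÷ 1215 = 4.
Column 1: 1×3×10×3×9 = 810, so the missing entry is 4860 ÷ 810 = 6.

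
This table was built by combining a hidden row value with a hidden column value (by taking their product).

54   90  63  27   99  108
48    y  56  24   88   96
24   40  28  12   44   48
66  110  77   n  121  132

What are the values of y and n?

y = 80, n = 33

Each row is a constant multiple of every other row — this is a multiplication table with the headers hidden.
Row 2 is 56/63 = 8/9 times row 1, so its entry in column 2 is 90 × 8/9 = 80.
Row 4 is 77/63 = 11/9 times row 1, so its entry in column 4 is 27 × 11/9 = 33.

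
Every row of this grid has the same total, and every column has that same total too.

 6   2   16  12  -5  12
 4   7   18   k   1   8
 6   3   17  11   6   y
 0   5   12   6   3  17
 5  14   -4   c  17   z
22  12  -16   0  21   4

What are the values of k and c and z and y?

k = 5, c = 9, z = 2, y = 0

Rows 1 and 4 both sum to 43, so that's the common total.
The known cells in row 3 total 43, leaving 43 − 43 = 0 for the blank.
The known cells in column 6 total 41, leaving 43 − 41 = 2 for the blank.
The known cells in row 2 total 38, leaving 43 − 38 = 5 for the blank.
The known cells in row 5 total 34, leaving 43 − 34 = 9 for the blank.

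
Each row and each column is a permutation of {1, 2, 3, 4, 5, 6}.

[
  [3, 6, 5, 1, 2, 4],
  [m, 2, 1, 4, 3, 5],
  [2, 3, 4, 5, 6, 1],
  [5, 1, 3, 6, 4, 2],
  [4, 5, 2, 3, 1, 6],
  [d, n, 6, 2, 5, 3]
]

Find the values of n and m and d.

At (row 2, col 1): row 2 already has {1, 2, 3, 4, 5}, so the value is 6.
For row 6, column 1: column 1 already has {2, 3, 4, 5, 6}; that leaves 1.
Cell (6,2): row 6 already has {1, 2, 3, 5, 6} → 4.

n = 4, m = 6, d = 1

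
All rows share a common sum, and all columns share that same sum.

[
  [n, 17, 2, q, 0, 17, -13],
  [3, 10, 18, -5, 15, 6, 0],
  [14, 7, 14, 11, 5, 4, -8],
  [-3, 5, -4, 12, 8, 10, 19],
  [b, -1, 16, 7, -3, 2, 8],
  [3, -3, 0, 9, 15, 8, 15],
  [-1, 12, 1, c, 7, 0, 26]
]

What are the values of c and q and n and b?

Rows 2 and 3 both sum to 47, so that's the common total.
Row 5: -1 + 16 + 7 − 3 + 2 + 8 = 29, so its missing entry is 47 − 29 = 18.
Column 1: 3 + 14 − 3 + 18 + 3 − 1 = 34, so its missing entry is 47 − 34 = 13.
Row 7: -1 + 12 + 1 + 7 + 0 + 26 = 45, so its missing entry is 47 − 45 = 2.
Row 1: 13 + 17 + 2 + 0 + 17 − 13 = 36, so its missing entry is 47 − 36 = 11.

c = 2, q = 11, n = 13, b = 18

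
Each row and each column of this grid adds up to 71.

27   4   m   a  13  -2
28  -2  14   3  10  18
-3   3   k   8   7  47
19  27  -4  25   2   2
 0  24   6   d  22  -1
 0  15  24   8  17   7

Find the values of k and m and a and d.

k = 9, m = 22, a = 7, d = 20

The known cells in row 5 total 51, leaving 71 − 51 = 20 for the blank.
The known cells in column 4 total 64, leaving 71 − 64 = 7 for the blank.
The known cells in row 1 total 49, leaving 71 − 49 = 22 for the blank.
The known cells in row 3 total 62, leaving 71 − 62 = 9 for the blank.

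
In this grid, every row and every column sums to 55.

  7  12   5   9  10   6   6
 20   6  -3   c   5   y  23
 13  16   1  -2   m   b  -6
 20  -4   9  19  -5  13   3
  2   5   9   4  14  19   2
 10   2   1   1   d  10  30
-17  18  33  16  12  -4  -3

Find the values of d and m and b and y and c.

Row 6: 10 + 2 + 1 + 1 + 10 + 30 = 54, so its missing entry is 55 − 54 = 1.
Column 5: 10 + 5 − 5 + 14 + 1 + 12 = 37, so its missing entry is 55 − 37 = 18.
Row 3: 13 + 16 + 1 − 2 + 18 − 6 = 40, so its missing entry is 55 − 40 = 15.
Column 6: 6 + 15 + 13 + 19 + 10 − 4 = 59, so its missing entry is 55 − 59 = -4.
Row 2: 20 + 6 − 3 + 5 − 4 + 23 = 47, so its missing entry is 55 − 47 = 8.

d = 1, m = 18, b = 15, y = -4, c = 8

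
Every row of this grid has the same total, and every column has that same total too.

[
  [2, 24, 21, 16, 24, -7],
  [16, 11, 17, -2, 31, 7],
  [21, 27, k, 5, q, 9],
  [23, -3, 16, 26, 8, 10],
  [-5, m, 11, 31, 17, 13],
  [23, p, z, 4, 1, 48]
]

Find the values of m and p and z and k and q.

Rows 1 and 2 both sum to 80, so that's the common total.
Column 5 has 24 + 31 + 8 + 17 + 1 = 81; the blank must be 80 − 81 = -1.
Row 3 has 21 + 27 + 5 − 1 + 9 = 61; the blank must be 80 − 61 = 19.
Row 5 has -5 + 11 + 31 + 17 + 13 = 67; the blank must be 80 − 67 = 13.
Column 2 has 24 + 11 + 27 − 3 + 13 = 72; the blank must be 80 − 72 = 8.
Row 6 has 23 + 8 + 4 + 1 + 48 = 84; the blank must be 80 − 84 = -4.

m = 13, p = 8, z = -4, k = 19, q = -1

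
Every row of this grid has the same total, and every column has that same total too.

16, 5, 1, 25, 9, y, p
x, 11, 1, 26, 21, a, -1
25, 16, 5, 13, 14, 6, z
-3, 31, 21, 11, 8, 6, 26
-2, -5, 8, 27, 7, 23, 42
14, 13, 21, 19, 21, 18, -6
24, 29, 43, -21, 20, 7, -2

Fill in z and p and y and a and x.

z = 21, p = 20, y = 24, a = 16, x = 26

Rows 4 and 5 both sum to 100, so that's the common total.
The known cells in row 3 total 79, leaving 100 − 79 = 21 for the blank.
The known cells in column 7 total 80, leaving 100 − 80 = 20 for the blank.
The known cells in row 1 total 76, leaving 100 − 76 = 24 for the blank.
The known cells in column 6 total 84, leaving 100 − 84 = 16 for the blank.
The known cells in row 2 total 74, leaving 100 − 74 = 26 for the blank.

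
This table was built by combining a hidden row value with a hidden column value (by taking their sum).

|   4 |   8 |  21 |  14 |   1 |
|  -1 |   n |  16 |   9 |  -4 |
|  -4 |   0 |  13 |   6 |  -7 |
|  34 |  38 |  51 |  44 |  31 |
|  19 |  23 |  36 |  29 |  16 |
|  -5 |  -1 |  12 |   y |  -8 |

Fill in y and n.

y = 5, n = 3

The difference between any two rows is the same in every column — this is an addition table with the headers hidden.
Row 6 minus row 1 is 12 − 21 = -9, so its entry in column 4 is 14 + (-9) = 5.
Row 2 minus row 1 is 16 − 21 = -5, so its entry in column 2 is 8 + (-5) = 3.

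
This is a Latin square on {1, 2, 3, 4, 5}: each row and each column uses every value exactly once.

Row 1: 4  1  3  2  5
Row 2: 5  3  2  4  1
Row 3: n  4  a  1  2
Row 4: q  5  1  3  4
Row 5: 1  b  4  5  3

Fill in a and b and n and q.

For row 3, column 3: column 3 already has {1, 2, 3, 4}; that leaves 5.
Cell (3,1): row 3 already has {1, 2, 4, 5} → 3.
Cell (4,1): row 4 already has {1, 3, 4, 5} → 2.
At (row 5, col 2): row 5 already has {1, 3, 4, 5}, so the value is 2.

a = 5, b = 2, n = 3, q = 2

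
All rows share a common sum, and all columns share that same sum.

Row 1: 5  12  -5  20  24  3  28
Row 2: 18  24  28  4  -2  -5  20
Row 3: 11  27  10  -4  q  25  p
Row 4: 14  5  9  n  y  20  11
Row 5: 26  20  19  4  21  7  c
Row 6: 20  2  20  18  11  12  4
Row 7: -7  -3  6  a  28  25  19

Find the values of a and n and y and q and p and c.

Rows 1 and 2 both sum to 87, so that's the common total.
The known cells in row 5 total 97, leaving 87 − 97 = -10 for the blank.
The known cells in column 7 total 72, leaving 87 − 72 = 15 for the blank.
The known cells in row 3 total 84, leaving 87 − 84 = 3 for the blank.
The known cells in column 5 total 85, leaving 87 − 85 = 2 for the blank.
The known cells in row 4 total 61, leaving 87 − 61 = 26 for the blank.
The known cells in row 7 total 68, leaving 87 − 68 = 19 for the blank.

a = 19, n = 26, y = 2, q = 3, p = 15, c = -10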